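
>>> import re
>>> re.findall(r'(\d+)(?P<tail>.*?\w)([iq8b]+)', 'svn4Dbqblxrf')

Because the quantifier is non-greedy, it stops expanding at the earliest point where the rest of the pattern can succeed.
With 3 capturing groups, `findall` returns a 3-tuple per match.

[('4', 'D', 'bqb')]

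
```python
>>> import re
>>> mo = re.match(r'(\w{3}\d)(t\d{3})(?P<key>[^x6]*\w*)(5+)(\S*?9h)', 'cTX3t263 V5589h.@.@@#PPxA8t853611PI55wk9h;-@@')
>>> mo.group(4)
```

The pattern matches exactly 3 of a word character, then a digit (captured); then the literal 't', then exactly 3 of a digit (captured); then zero or more of any character except [x6], then zero or more of a word character (captured as 'key'); then one or more of a literal '5' (captured); then zero or more of a non-whitespace character (lazy), then the literal '9', then the literal 'h' (captured).
`re.match` only tries the pattern at the start of the string.
The match spans [0:41] → 'cTX3t263 V5589h.@.@@#PPxA8t853611PI55wk9h'.
Captured: group 1 = 'cTX3', group 2 = 't263', group 3 = ' V5589h.@.@@#PPxA8t853611PI5', group 4 = '5', group 5 = 'wk9h'.

'5'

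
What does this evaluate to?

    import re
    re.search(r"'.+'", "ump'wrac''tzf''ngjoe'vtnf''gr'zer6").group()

"'wrac''tzf''ngjoe'vtnf''gr'"

`re.search` scans for the first position where the pattern succeeds.
The match spans [3:30] → "'wrac''tzf''ngjoe'vtnf''gr'".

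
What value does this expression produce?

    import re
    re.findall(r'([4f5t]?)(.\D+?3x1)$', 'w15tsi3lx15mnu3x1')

This matches optionally one of [4f5t] (captured); then any character, then one or more of a non-digit (lazy), then the literal '3x1' (captured); then anchored at the end.
Scanning left to right: at [10:17] match '5mnu3x1', groups = ('5', 'mnu3x1').
Multiple groups make `findall` return tuples — one 2-tuple for the one match.

[('5', 'mnu3x1')]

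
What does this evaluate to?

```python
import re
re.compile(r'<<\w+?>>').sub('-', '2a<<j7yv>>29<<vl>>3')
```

Matches: at [2:10] → '<<j7yv>>'; at [12:18] → '<<vl>>'.
Every occurrence is swapped for '-'.

'2a-29-3'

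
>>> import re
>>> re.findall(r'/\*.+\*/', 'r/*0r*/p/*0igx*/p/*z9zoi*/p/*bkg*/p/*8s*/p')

['/*0r*/p/*0igx*/p/*z9zoi*/p/*bkg*/p/*8s*/']

Scanning left to right: at [1:41] → '/*0r*/p/*0igx*/p/*z9zoi*/p/*bkg*/p/*8s*/'.
No capturing groups, so `findall` returns the 1 full match string.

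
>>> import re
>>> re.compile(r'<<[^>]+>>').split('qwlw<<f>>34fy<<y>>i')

['qwlw', '34fy', 'i']

Each match becomes a cut point; 3 segments remain.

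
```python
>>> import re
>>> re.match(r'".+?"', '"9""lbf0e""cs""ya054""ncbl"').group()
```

`re.match` won't scan ahead — the pattern has to work from the very first character.
The match spans [0:3] → '"9"'.

'"9"'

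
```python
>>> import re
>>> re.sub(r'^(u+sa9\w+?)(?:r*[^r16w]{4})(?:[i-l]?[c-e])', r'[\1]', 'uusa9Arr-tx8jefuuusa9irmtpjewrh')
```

'[uusa9A]fuuusa9irmtpjewrh'

The pattern matches anchored at the start of the string; then one or more of the literal 'u', then the literal 'sa9', then one or more of a word character (lazy) (captured); then zero or more of a literal 'r', then exactly 4 of any character except [r16w] (non-capturing group); then optionally a character in [i-l], then a character in [c-e] (non-capturing group).
`\1` in the replacement pulls in group 1's text for each match.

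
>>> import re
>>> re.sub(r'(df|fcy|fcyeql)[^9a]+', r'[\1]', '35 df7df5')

Matches: at [3:9] → 'df7df5'.
The replacement refers to a captured group, so each match is rewritten using its own captured text.

'35 [df]'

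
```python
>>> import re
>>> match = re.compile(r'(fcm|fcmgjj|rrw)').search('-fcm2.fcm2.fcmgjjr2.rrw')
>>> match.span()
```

(1, 4)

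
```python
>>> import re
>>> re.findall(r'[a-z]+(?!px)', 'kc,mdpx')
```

['kc', 'mdpx']

`(?!…)`/`(?<!…)` only lets a position through if the neighbouring text does NOT match; no characters are consumed.
Walking the string: at [0:2] → 'kc'; at [3:7] → 'mdpx'.
`findall` yields the raw match text (2 of them) because the pattern has no groups.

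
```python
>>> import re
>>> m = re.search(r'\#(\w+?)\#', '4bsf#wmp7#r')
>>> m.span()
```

The match spans [4:10] → '#wmp7#'.

(4, 10)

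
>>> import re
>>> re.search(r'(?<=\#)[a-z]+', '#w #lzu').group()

'w'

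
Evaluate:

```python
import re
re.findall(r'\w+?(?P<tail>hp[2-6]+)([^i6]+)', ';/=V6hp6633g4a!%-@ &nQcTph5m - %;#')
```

This matches one or more of a word character (lazy); then the literal 'hp', then one or more of a character in [2-6] (captured as 'tail'); then one or more of any character except [i6] (captured).
`findall` packs the 2 group values into a tuple for every match.

[('hp6633', 'g4a!%-@ &nQcTph5m - %;#')]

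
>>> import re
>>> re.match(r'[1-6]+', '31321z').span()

(0, 5)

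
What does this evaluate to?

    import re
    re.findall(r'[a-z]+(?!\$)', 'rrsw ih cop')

['rrsw', 'ih', 'cop']

`(?!…)`/`(?<!…)` only lets a position through if the neighbouring text does NOT match; no characters are consumed.
With no groups in the pattern, `findall` gives back each whole match — 3 here.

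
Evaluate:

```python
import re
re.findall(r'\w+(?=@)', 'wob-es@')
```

The lookaround is zero-width — it requires the adjacent text to match without consuming it, so the asserted text isn't part of the match.
Scanning left to right: at [4:6] → 'es'.
`findall` yields the raw match text (1 of them) because the pattern has no groups.

['es']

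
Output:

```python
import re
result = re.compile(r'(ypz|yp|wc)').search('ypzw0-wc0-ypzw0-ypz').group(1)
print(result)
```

ypz

The match spans [0:3] → 'ypz'.
Captured: group 1 = 'ypz'.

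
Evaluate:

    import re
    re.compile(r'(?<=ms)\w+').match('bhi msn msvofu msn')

Lookahead/lookbehind check context without consuming it, so the matched span excludes the asserted characters.
With `match`, the pattern is implicitly anchored at the beginning.
Here the string doesn't start with a match, so the call returns None.

None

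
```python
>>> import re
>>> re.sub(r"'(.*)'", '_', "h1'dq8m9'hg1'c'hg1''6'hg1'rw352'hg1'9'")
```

'h1_'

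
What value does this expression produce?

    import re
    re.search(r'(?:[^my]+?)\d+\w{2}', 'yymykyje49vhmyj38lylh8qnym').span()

(6, 12)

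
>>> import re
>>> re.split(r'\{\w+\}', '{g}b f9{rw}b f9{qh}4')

`split` removes every match and returns the 4 fragments in between.

['', 'b f9', 'b f9', '4']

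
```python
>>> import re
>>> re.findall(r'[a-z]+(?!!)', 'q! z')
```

['z']

A negative assertion filters positions out without eating any characters.
Scanning left to right: at [3:4] → 'z'.
With no groups in the pattern, `findall` gives back each whole match — 1 here.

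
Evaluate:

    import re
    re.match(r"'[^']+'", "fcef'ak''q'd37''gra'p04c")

None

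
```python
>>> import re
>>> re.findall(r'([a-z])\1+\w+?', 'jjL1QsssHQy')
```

['j', 's']

After group 1 captures some text, `\1` only succeeds where that same text appears again.
With a single group, `findall` returns only what that group captured — 2 items.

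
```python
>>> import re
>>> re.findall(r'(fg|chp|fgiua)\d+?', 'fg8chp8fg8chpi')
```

Walking the string: at [0:3] match 'fg8', group 1 = 'fg'; at [3:7] match 'chp8', group 1 = 'chp'; at [7:10] match 'fg8', group 1 = 'fg'.
One capturing group, so `findall` returns just the captured substring from each match — 3 in all.

['fg', 'chp', 'fg']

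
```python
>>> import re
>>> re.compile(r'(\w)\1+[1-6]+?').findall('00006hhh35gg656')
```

After group 1 captures some text, `\1` only succeeds where that same text appears again.
`findall` collects group 1 from each match (3 total).

['0', 'h', 'g']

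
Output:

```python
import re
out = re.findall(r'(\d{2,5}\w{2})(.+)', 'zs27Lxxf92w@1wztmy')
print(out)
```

[('27Lx', 'xf92w@1wztmy')]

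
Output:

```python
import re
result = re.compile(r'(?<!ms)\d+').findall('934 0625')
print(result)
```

['934', '0625']

The negative lookaround is zero-width — it rules out positions where the adjacent text would match, without consuming anything.
`findall` yields the raw match text (2 of them) because the pattern has no groups.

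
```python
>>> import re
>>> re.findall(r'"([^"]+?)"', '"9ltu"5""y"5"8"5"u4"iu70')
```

['9ltu', 'y', '8', 'u4']

Scanning left to right: at [0:6] match '"9ltu"', group 1 = '9ltu'; at [8:11] match '"y"', group 1 = 'y'; at [12:15] match '"8"', group 1 = '8'; at [16:20] match '"u4"', group 1 = 'u4'.
Because there's exactly one group, `findall` drops the full match and keeps group 1 from each hit.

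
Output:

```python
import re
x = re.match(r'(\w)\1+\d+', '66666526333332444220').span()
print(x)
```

`\1` is not a pattern — it's the concrete string captured by group 1, re-applied verbatim.
`re.match` only tries the pattern at the start of the string.
The match spans [0:20] → '66666526333332444220'.
Captured: group 1 = '6'.

(0, 20)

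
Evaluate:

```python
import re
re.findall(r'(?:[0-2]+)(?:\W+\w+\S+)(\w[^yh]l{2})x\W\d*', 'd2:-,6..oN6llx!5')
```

Because there's exactly one group, `findall` drops the full match and keeps group 1 from the one hit.

['N6ll']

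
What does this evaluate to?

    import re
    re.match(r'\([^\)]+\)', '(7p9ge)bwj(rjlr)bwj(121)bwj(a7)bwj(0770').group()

'(7p9ge)'

With `match`, the pattern is implicitly anchored at the beginning.
The match spans [0:7] → '(7p9ge)'.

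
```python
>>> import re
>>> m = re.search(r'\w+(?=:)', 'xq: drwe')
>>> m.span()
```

(0, 2)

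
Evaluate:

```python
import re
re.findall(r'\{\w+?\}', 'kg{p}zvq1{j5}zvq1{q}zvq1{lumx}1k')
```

Matches: at [2:5] → '{p}'; at [9:13] → '{j5}'; at [17:20] → '{q}'; at [24:30] → '{lumx}'.
`findall` yields the raw match text (4 of them) because the pattern has no groups.

['{p}', '{j5}', '{q}', '{lumx}']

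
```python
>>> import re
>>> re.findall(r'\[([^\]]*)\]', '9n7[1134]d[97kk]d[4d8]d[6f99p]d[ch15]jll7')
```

`findall` collects group 1 from each match (5 total).

['1134', '97kk', '4d8', '6f99p', 'ch15']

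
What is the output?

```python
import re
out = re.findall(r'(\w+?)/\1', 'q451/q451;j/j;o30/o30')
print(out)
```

['q451', 'j', 'o30']

The backreference `\1` re-matches whatever the first group consumed, character for character.
Walking the string: at [0:9] match 'q451/q451', group 1 = 'q451'; at [10:13] match 'j/j', group 1 = 'j'; at [14:21] match 'o30/o30', group 1 = 'o30'.
Because there's exactly one group, `findall` drops the full match and keeps group 1 from each hit.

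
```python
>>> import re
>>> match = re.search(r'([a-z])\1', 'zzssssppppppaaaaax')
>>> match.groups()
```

After group 1 captures some text, `\1` only succeeds where that same text appears again.
`re.search` tries every starting position until one works.
The match spans [0:2] → 'zz'.
Captured: group 1 = 'z'.

('z',)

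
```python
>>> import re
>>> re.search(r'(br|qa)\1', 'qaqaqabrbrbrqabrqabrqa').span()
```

(0, 4)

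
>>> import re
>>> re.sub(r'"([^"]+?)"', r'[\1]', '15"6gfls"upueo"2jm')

Matches: at [2:9] → '"6gfls"'.
Each match is replaced using the text its own group 1 captured.

'15[6gfls]upueo"2jm'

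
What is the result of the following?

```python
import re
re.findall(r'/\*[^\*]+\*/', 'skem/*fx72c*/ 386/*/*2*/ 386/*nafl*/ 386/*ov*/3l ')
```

No capturing groups, so `findall` returns the 4 full match strings.

['/*fx72c*/', '/*2*/', '/*nafl*/', '/*ov*/']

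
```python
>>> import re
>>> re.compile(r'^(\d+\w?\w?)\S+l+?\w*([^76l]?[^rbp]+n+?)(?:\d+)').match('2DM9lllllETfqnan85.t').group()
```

The pattern matches anchored at the start of the string; then one or more of a digit, then optionally a word character, then optionally a word character (captured); then one or more of a non-whitespace character, then one or more of the literal 'l' (lazy), then zero or more of a word character; then optionally any character except [76l], then one or more of any character except [rbp], then one or more of a literal 'n' (lazy) (captured); then one or more of a digit (non-capturing group).
`re.match` only tries the pattern at the start of the string.
The match spans [0:18] → '2DM9lllllETfqnan85'.
Captured: group 1 = '2DM', group 2 = 'an'.

'2DM9lllllETfqnan85'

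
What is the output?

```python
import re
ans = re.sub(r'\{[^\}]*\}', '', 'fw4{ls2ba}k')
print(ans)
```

Matches: at [3:10] → '{ls2ba}'.
Every occurrence is swapped for ''.

fw4k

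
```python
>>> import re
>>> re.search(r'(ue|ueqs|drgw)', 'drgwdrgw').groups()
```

('drgw',)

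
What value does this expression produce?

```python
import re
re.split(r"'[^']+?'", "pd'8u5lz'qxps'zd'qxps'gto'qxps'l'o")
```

['pd', 'qxps', 'qxps', 'qxps', 'o']

Matches to split on: at [2:9] → "'8u5lz'"; at [13:17] → "'zd'"; at [21:26] → "'gto'"; at [30:33] → "'l'".
`split` removes every match and returns the 5 fragments in between.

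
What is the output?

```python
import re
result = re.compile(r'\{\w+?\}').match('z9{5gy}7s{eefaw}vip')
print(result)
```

None

`match` is anchored at position 0; if the pattern doesn't fit there, it returns None.
Here the string doesn't start with a match, so the call returns None.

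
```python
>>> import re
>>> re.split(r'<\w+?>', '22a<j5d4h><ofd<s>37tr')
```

['22a', '<ofd', '37tr']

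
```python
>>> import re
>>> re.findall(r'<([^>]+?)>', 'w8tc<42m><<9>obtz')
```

['42m', '<9']

With a single group, `findall` returns only what that group captured — 2 items.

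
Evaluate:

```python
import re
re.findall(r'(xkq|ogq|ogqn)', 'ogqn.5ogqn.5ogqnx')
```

Branches in `(...|...)` are attempted left-to-right; the first branch that allows the whole pattern to succeed is taken.
Matches: at [0:3] match 'ogq', group 1 = 'ogq'; at [6:9] match 'ogq', group 1 = 'ogq'; at [12:15] match 'ogq', group 1 = 'ogq'.
One capturing group, so `findall` returns just the captured substring from each match — 3 in all.

['ogq', 'ogq', 'ogq']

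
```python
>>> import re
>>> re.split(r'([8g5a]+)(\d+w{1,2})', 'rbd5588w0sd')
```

['rbd', '558', '8w', '0sd']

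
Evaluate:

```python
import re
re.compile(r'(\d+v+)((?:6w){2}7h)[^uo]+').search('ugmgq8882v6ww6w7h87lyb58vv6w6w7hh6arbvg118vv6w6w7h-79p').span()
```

The match spans [22:54] → '58vv6w6w7hh6arbvg118vv6w6w7h-79p'.

(22, 54)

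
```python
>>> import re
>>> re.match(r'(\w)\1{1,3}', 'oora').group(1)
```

`\1` has to match the exact text group 1 already captured.
`match` is anchored at position 0; if the pattern doesn't fit there, it returns None.
The match spans [0:2] → 'oo'.
Captured: group 1 = 'o'.

'o'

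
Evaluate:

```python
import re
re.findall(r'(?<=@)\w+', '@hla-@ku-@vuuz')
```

The `(?=…)`/`(?<=…)` assertion just peeks at neighbouring text; it doesn't advance the match position.
No capturing groups, so `findall` returns the 3 full match strings.

['hla', 'ku', 'vuuz']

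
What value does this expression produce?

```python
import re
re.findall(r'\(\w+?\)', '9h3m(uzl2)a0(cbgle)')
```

['(uzl2)', '(cbgle)']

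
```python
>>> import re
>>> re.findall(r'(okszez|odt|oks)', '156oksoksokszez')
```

['oks', 'oks', 'okszez']

`|` is ordered: at each position the engine commits to the first alternative that works.
Because there's exactly one group, `findall` drops the full match and keeps group 1 from each hit.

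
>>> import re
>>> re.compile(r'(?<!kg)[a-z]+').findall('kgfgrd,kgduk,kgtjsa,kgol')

['kgfgrd', 'kgduk', 'kgtjsa', 'kgol']

`(?!…)`/`(?<!…)` only lets a position through if the neighbouring text does NOT match; no characters are consumed.
No capturing groups, so `findall` returns the 4 full match strings.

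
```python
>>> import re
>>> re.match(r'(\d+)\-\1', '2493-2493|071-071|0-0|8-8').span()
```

`re.match` won't scan ahead — the pattern has to work from the very first character.
The match spans [0:9] → '2493-2493'.

(0, 9)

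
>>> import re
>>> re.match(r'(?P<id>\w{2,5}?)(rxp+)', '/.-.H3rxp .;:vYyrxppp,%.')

None

This matches 2 to 5 of a word character (lazy) (captured as 'id'); then the literal 'rx', then one or more of the literal 'p' (captured).
`re.match` only tries the pattern at the start of the string.
Here position 0 doesn't satisfy it, so the call returns None.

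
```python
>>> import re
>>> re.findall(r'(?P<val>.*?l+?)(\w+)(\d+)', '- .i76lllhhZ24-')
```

Lazy quantifiers expand one character at a time until the remainder of the pattern can match.
With 3 capturing groups, `findall` returns a 3-tuple per match.

[('- .i76l', 'llhhZ2', '4')]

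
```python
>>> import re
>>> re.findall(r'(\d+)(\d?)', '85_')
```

`findall` packs the 2 group values into a tuple for every match.

[('85', '')]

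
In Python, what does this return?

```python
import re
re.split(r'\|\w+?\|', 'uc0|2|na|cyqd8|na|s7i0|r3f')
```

['uc0', 'na', 'na', 'r3f']

Matches to split on: at [3:6] → '|2|'; at [8:15] → '|cyqd8|'; at [17:23] → '|s7i0|'.
Splitting on the pattern gives 4 pieces.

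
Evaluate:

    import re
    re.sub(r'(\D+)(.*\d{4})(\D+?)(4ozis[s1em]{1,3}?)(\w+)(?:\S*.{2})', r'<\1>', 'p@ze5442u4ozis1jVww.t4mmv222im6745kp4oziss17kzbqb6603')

Pattern: one or more of a non-digit (captured); then zero or more of any character, then exactly 4 of a digit (captured); then one or more of a non-digit (lazy) (captured); then the literal '4o', then the literal 'zis', then 1 to 3 of one of [s1em] (lazy) (captured); then one or more of a word character (captured); then zero or more of a non-whitespace character, then exactly 2 of any character (non-capturing group).
Matches: at [0:53] → 'p@ze5442u4ozis1jVww.t4mmv222im6745kp4oziss17kzbqb6603'.
`\1` in the replacement pulls in group 1's text for each match.

'<p@ze>'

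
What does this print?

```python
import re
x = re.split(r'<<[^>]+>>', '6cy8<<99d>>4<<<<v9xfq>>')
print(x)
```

['6cy8', '4', '']

Matches to split on: at [4:11] → '<<99d>>'; at [12:23] → '<<<<v9xfq>>'.
Splitting on the pattern gives 3 pieces.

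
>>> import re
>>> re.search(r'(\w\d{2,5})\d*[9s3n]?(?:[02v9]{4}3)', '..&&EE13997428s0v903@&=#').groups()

The pattern matches a word character, then 2 to 5 of a digit (captured); then zero or more of a digit, then optionally one of [9s3n]; then exactly 4 of one of [02v9], then the literal '3' (non-capturing group).
Unlike `match`, `search` isn't anchored — it looks for the pattern anywhere in the string.
The match spans [5:20] → 'E13997428s0v903'.
Captured: group 1 = 'E13997'.

('E13997',)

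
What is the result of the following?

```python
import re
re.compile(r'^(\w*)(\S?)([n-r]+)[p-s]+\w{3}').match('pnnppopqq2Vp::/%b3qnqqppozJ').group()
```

With `match`, the pattern is implicitly anchored at the beginning.
The match spans [0:12] → 'pnnppopqq2Vp'.

'pnnppopqq2Vp'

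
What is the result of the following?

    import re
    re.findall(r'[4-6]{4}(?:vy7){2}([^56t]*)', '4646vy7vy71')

With a single group, `findall` returns only what that group captured — 1 item.

['1']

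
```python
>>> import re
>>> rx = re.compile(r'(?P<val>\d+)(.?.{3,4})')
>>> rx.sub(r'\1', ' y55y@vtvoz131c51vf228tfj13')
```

' y55oz131228'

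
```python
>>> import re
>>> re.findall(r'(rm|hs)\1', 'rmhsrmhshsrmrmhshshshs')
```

['hs', 'rm', 'hs', 'hs']

`\1` is not a pattern — it's the concrete string captured by group 1, re-applied verbatim.
One capturing group, so `findall` returns just the captured substring from each match — 4 in all.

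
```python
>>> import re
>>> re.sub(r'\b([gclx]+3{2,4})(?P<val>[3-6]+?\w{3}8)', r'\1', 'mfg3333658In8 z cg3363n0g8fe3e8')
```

'mfg3333658In8 z cg33fe3e8'

The replacement refers to a captured group, so each match is rewritten using its own captured text.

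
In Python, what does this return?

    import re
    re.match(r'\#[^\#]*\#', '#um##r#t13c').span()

(0, 4)

`re.match` only tries the pattern at the start of the string.
The match spans [0:4] → '#um#'.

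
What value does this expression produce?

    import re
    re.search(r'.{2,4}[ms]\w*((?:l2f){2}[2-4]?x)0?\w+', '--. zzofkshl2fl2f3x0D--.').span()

The match spans [5:21] → 'zofkshl2fl2f3x0D'.

(5, 21)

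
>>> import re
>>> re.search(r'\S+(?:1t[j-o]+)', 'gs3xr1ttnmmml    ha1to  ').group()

'ha1to'

This matches one or more of a non-whitespace character; then the literal '1t', then one or more of a character in [j-o] (non-capturing group).
`re.search` scans for the first position where the pattern succeeds.
The match spans [17:22] → 'ha1to'.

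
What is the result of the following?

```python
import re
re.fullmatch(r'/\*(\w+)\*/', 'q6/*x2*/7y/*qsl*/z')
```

For `fullmatch`, every character of the input must be accounted for by the pattern.
Here the string isn't matched end-to-end, so the call returns None.

None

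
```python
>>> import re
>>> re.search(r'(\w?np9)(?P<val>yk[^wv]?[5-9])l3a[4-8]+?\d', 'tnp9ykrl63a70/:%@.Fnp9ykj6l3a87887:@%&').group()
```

'Fnp9ykj6l3a87'

The match spans [18:31] → 'Fnp9ykj6l3a87'.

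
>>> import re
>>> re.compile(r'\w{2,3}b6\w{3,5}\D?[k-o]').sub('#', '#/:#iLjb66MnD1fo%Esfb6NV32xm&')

Pattern: 2 to 3 of a word character; then the literal 'b6', then 3 to 5 of a word character; then optionally a non-digit, then a character in [k-o].
Matches: at [4:16] → 'iLjb66MnD1fo'; at [17:28] → 'Esfb6NV32xm'.
Each match is replaced by '#'.

'#/:##%#&'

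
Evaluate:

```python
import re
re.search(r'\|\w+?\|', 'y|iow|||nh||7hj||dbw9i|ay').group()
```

`re.search` scans for the first position where the pattern succeeds.
The match spans [1:6] → '|iow|'.

'|iow|'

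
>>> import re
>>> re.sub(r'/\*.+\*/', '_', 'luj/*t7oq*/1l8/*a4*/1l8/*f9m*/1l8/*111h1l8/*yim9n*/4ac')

'luj_4ac'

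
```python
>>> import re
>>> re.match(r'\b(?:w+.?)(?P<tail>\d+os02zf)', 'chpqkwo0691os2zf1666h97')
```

None

`re.match` only tries the pattern at the start of the string.
Here the string doesn't start with a match, so the call returns None.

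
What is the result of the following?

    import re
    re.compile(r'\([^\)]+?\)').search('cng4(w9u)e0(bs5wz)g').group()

`re.search` tries every starting position until one works.
The match spans [4:9] → '(w9u)'.

'(w9u)'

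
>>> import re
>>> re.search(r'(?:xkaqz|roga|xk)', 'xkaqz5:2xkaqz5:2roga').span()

(0, 5)

Alternation tries branches left to right and keeps the first one that lets the overall match succeed at that position.
`re.search` tries every starting position until one works.
The match spans [0:5] → 'xkaqz'.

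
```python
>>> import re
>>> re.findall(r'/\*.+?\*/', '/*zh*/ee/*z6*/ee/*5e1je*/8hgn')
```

With the lazy modifier that quantifier settles for the fewest repetitions that let the rest of the pattern succeed (the atoms after it are unaffected and can still be greedy).
With no groups in the pattern, `findall` gives back each whole match — 3 here.

['/*zh*/', '/*z6*/', '/*5e1je*/']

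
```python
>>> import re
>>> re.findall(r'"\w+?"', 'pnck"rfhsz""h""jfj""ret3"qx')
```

Scanning left to right: at [4:11] → '"rfhsz"'; at [11:14] → '"h"'; at [14:19] → '"jfj"'; at [19:25] → '"ret3"'.
No capturing groups, so `findall` returns the 4 full match strings.

['"rfhsz"', '"h"', '"jfj"', '"ret3"']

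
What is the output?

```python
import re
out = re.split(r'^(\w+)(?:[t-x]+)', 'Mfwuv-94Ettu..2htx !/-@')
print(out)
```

['', 'Mfwu', '-94Ettu..2htx !/-@']

The pattern matches anchored at the start of the string; then one or more of a word character (captured); then one or more of a character in [t-x] (non-capturing group).
Matches to split on: at [0:5] → 'Mfwuv'.
With a capturing group present, the delimiter's captured portion is kept in the result list.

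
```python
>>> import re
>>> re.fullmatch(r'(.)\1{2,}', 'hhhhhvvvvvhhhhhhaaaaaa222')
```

The backreference `\1` re-matches whatever the first group consumed, character for character.
`fullmatch` succeeds only if the pattern covers the string from start to end.
Here the pattern can't cover the whole string, so the call returns None.

None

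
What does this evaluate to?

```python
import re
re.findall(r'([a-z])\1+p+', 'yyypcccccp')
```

['y', 'c']

The backreference `\1` re-matches whatever the first group consumed, character for character.
`findall` collects group 1 from each match (2 total).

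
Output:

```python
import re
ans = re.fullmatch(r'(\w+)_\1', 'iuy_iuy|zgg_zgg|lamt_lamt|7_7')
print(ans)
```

A backreference is literal: `\1` must see the identical characters the first group matched.
`fullmatch` succeeds only if the pattern covers the string from start to end.
Here there's no way to consume every character, so the call returns None.

None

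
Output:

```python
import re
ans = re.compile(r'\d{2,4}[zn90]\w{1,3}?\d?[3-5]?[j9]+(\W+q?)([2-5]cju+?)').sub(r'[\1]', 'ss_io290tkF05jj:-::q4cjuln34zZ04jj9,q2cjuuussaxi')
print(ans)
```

The pattern matches 2 to 4 of a digit, then one of [zn90], then 1 to 3 of a word character (lazy); then optionally a digit, then optionally a character in [3-5], then one or more of one of [j9]; then one or more of a non-word character, then optionally a literal 'q' (captured); then a character in [2-5], then the literal 'cj', then one or more of a literal 'u' (lazy) (captured).
Matches: at [5:24] → '290tkF05jj:-::q4cju'; at [26:41] → '34zZ04jj9,q2cju'.
Each match is replaced using the text its own group 1 captured.

ss_io[:-::q]ln[,q]uussaxi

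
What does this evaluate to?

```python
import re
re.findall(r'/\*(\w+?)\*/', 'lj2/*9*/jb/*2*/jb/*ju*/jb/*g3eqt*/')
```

Matches: at [3:8] match '/*9*/', group 1 = '9'; at [10:15] match '/*2*/', group 1 = '2'; at [17:23] match '/*ju*/', group 1 = 'ju'; at [25:34] match '/*g3eqt*/', group 1 = 'g3eqt'.
With a single group, `findall` returns only what that group captured — 4 items.

['9', '2', 'ju', 'g3eqt']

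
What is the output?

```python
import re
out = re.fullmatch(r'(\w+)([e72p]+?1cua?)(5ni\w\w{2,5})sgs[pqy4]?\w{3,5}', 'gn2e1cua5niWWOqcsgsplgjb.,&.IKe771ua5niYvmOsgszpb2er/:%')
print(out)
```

Pattern: one or more of a word character (captured); then one or more of one of [e72p] (lazy), then the literal '1cu', then optionally the literal 'a' (captured); then the literal '5ni', then a word character, then 2 to 5 of a word character (captured); then the literal 'sgs', then optionally one of [pqy4], then 3 to 5 of a word character.
For `fullmatch`, every character of the input must be accounted for by the pattern.
Here the string isn't matched end-to-end, so the call returns None.

None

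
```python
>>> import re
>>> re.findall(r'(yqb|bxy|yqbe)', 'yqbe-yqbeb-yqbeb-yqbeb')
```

Alternation tries branches left to right and keeps the first one that lets the overall match succeed at that position.
Matches: at [0:3] match 'yqb', group 1 = 'yqb'; at [5:8] match 'yqb', group 1 = 'yqb'; at [11:14] match 'yqb', group 1 = 'yqb'; at [17:20] match 'yqb', group 1 = 'yqb'.
`findall` collects group 1 from each match (4 total).

['yqb', 'yqb', 'yqb', 'yqb']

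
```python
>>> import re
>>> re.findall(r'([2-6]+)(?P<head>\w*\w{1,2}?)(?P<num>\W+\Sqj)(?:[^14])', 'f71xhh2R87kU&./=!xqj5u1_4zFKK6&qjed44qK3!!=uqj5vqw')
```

[('2', 'R87kU', '&./=!xqj'), ('44', 'qK3', '!!=uqj')]

This matches one or more of a character in [2-6] (captured); then zero or more of a word character, then 1 to 2 of a word character (lazy) (captured as 'head'); then one or more of a non-word character, then a non-whitespace character, then the literal 'qj' (captured as 'num'); then any character except [14] (non-capturing group).
Scanning left to right: at [6:21] match '2R87kU&./=!xqj5', groups = ('2', 'R87kU', '&./=!xqj'); at [35:47] match '44qK3!!=uqj5', groups = ('44', 'qK3', '!!=uqj').
Multiple groups make `findall` return tuples — one 3-tuple for each match.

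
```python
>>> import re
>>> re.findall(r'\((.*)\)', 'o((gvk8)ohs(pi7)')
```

One capturing group, so `findall` returns just the captured substring from the one match — 1 in all.

['(gvk8)ohs(pi7']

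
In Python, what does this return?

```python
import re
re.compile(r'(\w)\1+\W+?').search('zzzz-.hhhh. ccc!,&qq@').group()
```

`\1` is not a pattern — it's the concrete string captured by group 1, re-applied verbatim.
Unlike `match`, `search` isn't anchored — it looks for the pattern anywhere in the string.
The match spans [0:5] → 'zzzz-'.
Captured: group 1 = 'z'.

'zzzz-'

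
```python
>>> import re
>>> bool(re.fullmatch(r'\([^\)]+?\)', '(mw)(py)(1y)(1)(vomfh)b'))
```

False

`re.fullmatch` requires the pattern to consume the entire string.
Here there's no way to consume every character, so the call returns None, and `bool(None)` is False.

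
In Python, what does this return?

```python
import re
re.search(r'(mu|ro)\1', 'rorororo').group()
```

The backreference `\1` re-matches whatever the first group consumed, character for character.
The match spans [0:4] → 'roro'.

'roro'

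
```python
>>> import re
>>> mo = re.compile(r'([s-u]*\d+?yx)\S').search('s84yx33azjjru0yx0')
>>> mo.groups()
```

This matches zero or more of a character in [s-u], then one or more of a digit (lazy), then the literal 'yx' (captured); then a non-whitespace character.
Unlike `match`, `search` isn't anchored — it looks for the pattern anywhere in the string.
The match spans [0:6] → 's84yx3'.
Captured: group 1 = 's84yx'.

('s84yx',)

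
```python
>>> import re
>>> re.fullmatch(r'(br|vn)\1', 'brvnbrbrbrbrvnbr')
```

None

After group 1 captures some text, `\1` only succeeds where that same text appears again.
`fullmatch` succeeds only if the pattern covers the string from start to end.
Here there's no way to consume every character, so the call returns None.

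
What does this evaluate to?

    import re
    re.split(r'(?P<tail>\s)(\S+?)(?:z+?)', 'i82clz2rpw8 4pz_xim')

The pattern matches whitespace (captured as 'tail'); then one or more of a non-whitespace character (lazy) (captured); then one or more of a literal 'z' (lazy) (non-capturing group).
Matches to split on: at [11:15] → ' 4pz'.
`re.split` interleaves the captured-group text with the surrounding fragments.

['i82clz2rpw8', ' ', '4p', '_xim']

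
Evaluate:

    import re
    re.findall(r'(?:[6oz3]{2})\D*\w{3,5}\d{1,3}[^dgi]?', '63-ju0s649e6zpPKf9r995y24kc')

This matches exactly 2 of one of [6oz3] (non-capturing group); then zero or more of a non-digit; then 3 to 5 of a word character; then 1 to 3 of a digit, then optionally any character except [dgi].
Scanning left to right: at [0:11] → '63-ju0s649e'; at [11:23] → '6zpPKf9r995y'.
`findall` yields the raw match text (2 of them) because the pattern has no groups.

['63-ju0s649e', '6zpPKf9r995y']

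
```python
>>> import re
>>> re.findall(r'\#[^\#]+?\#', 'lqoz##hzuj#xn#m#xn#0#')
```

`findall` yields the raw match text (3 of them) because the pattern has no groups.

['#hzuj#', '#m#', '#0#']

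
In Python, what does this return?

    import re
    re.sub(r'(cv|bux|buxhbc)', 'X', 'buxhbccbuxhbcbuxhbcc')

Alternation tries branches left to right and keeps the first one that lets the overall match succeed at that position.
Every occurrence is swapped for 'X'.

'XhbccXhbcXhbcc'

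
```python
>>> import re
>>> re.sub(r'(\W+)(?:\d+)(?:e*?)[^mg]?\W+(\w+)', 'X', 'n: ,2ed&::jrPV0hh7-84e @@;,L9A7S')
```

Pattern: one or more of a non-word character (captured); then one or more of a digit (non-capturing group); then zero or more of a literal 'e' (lazy) (non-capturing group); then optionally any character except [mg], then one or more of a non-word character; then one or more of a word character (captured).
Matches: at [1:18] → ': ,2ed&::jrPV0hh7'; at [18:32] → '-84e @@;,L9A7S'.
Each match is replaced by 'X'.

'nXX'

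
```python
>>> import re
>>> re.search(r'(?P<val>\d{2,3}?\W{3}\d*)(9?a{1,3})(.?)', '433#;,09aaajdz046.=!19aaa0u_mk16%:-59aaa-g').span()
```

(0, 12)

Pattern: 2 to 3 of a digit (lazy), then exactly 3 of a non-word character, then zero or more of a digit (captured as 'val'); then optionally a literal '9', then 1 to 3 of a literal 'a' (captured); then optionally any character (captured).
`search` walks the string left to right and returns the first match it finds.
The match spans [0:12] → '433#;,09aaaj'.
Captured: group 1 = '433#;,09', group 2 = 'aaa', group 3 = 'j'.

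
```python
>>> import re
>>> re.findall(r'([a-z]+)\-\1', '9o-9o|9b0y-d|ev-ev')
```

['ev']

`\1` has to match the exact text group 1 already captured.
`findall` collects group 1 from the one match (1 total).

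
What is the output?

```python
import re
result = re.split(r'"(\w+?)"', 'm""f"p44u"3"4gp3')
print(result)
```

['m"', 'f', 'p44u', '3', '4gp3']

The group in the pattern means `split` returns the separators' captures alongside the pieces.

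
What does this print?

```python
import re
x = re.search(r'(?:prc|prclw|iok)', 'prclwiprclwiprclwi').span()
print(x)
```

The regex engine tests alternatives in the order written; an earlier branch that matches wins even if a later one would match more.
`search` walks the string left to right and returns the first match it finds.
The match spans [0:3] → 'prc'.

(0, 3)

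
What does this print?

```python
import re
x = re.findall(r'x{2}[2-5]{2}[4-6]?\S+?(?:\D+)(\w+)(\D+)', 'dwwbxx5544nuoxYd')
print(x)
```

[('Y', 'd')]

This matches exactly 2 of a literal 'x'; then exactly 2 of a character in [2-5], then optionally a character in [4-6], then one or more of a non-whitespace character (lazy); then one or more of a non-digit (non-capturing group); then one or more of a word character (captured); then one or more of a non-digit (captured).
Matches: at [4:16] match 'xx5544nuoxYd', groups = ('Y', 'd').
2 groups means the one result is a tuple of 2 captured strings — 1 here.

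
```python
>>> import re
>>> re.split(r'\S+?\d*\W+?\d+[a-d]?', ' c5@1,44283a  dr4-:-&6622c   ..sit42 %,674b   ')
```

[' ', ',44283a  ', '   ', '   ']

A `+?`/`*?`/`{m,n}?` starts at its minimum and grows only as far as needed for what follows to match.
Splitting on the pattern gives 4 pieces.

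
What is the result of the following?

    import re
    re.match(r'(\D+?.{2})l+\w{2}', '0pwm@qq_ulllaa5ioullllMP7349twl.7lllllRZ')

None

`re.match` only tries the pattern at the start of the string.
Here position 0 doesn't satisfy it, so the call returns None.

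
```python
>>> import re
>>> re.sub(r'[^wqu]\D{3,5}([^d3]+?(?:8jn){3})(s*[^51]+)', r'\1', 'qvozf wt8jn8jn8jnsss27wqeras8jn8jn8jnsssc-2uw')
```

'qt8jn8jn8jn'

A non-greedy quantifier consumes as few characters as it can — just enough that the remainder of the pattern still matches from where it stops; whatever follows it matches normally.
The replacement refers to a captured group, so each match is rewritten using its own captured text.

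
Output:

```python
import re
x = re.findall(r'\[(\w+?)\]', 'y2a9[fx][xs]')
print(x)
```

['fx', 'xs']

Scanning left to right: at [4:8] match '[fx]', group 1 = 'fx'; at [8:12] match '[xs]', group 1 = 'xs'.
One capturing group, so `findall` returns just the captured substring from each match — 2 in all.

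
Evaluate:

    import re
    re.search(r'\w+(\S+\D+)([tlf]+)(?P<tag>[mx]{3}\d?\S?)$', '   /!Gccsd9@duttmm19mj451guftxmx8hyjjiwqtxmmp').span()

The match spans [5:45] → 'Gccsd9@duttmm19mj451guftxmx8hyjjiwqtxmmp'.

(5, 45)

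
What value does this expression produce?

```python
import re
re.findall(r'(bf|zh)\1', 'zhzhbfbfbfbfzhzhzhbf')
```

After group 1 captures some text, `\1` only succeeds where that same text appears again.
Walking the string: at [0:4] match 'zhzh', group 1 = 'zh'; at [4:8] match 'bfbf', group 1 = 'bf'; at [8:12] match 'bfbf', group 1 = 'bf'; at [12:16] match 'zhzh', group 1 = 'zh'.
`findall` collects group 1 from each match (4 total).

['zh', 'bf', 'bf', 'zh']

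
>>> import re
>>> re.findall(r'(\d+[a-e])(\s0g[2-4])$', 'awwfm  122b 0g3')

This matches one or more of a digit, then a character in [a-e] (captured); then whitespace, then the literal '0g', then a character in [2-4] (captured); then anchored at the end.
Matches: at [7:15] match '122b 0g3', groups = ('122b', ' 0g3').
Multiple groups make `findall` return tuples — one 2-tuple for the one match.

[('122b', ' 0g3')]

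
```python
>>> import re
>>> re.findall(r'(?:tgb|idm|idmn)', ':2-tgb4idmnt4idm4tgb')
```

Alternation tries branches left to right and keeps the first one that lets the overall match succeed at that position.
Walking the string: at [3:6] → 'tgb'; at [7:10] → 'idm'; at [13:16] → 'idm'; at [17:20] → 'tgb'.
Since nothing is captured, `findall` lists the 4 matched substrings directly.

['tgb', 'idm', 'idm', 'tgb']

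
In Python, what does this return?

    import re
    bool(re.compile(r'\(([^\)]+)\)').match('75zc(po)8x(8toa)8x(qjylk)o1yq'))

False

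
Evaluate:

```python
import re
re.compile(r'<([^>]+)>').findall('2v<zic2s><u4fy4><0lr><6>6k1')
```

`findall` collects group 1 from each match (4 total).

['zic2s', 'u4fy4', '0lr', '6']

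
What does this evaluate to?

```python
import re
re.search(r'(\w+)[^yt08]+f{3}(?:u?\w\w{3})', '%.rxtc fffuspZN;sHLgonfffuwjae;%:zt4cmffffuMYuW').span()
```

(2, 30)

The pattern matches one or more of a word character (captured); then one or more of any character except [yt08], then exactly 3 of the literal 'f'; then optionally the literal 'u', then a word character, then exactly 3 of a word character (non-capturing group).
The match spans [2:30] → 'rxtc fffuspZN;sHLgonfffuwjae'.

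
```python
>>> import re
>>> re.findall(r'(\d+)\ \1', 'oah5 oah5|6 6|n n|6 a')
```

`\1` is not a pattern — it's the concrete string captured by group 1, re-applied verbatim.
One capturing group, so `findall` returns just the captured substring from the one match — 1 in all.

['6']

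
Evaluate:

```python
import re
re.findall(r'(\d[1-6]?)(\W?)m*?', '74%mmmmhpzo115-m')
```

[('74', '%'), ('11', ''), ('5', '-')]

This matches a digit, then optionally a character in [1-6] (captured); then optionally a non-word character (captured); then zero or more of a literal 'm' (lazy).
Scanning left to right: at [0:3] match '74%', groups = ('74', '%'); at [11:13] match '11', groups = ('11', ''); at [13:15] match '5-', groups = ('5', '-').
2 groups means each result is a tuple of 2 captured strings — 3 here.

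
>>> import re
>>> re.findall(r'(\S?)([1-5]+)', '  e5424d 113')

[('e', '5424'), ('1', '13')]

This matches optionally a non-whitespace character (captured); then one or more of a character in [1-5] (captured).
With 2 capturing groups, `findall` returns a 2-tuple per match.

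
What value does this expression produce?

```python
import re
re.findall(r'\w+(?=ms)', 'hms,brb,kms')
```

['h', 'k']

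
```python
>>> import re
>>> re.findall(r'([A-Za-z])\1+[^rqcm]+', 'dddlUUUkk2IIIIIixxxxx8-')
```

['d']

A backreference is literal: `\1` must see the identical characters the first group matched.
One capturing group, so `findall` returns just the captured substring from the one match — 1 in all.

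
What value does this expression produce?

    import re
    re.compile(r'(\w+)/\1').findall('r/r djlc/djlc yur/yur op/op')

After group 1 captures some text, `\1` only succeeds where that same text appears again.
Because there's exactly one group, `findall` drops the full match and keeps group 1 from each hit.

['r', 'djlc', 'yur', 'op']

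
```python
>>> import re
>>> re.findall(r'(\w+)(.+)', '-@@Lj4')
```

[('Lj', '4')]

Pattern: one or more of a word character (captured); then one or more of any character (captured).
With 2 capturing groups, `findall` returns a 2-tuple per match.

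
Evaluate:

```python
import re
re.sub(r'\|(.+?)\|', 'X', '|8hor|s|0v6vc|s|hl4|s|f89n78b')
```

'XsXsXs|f89n78b'

Lazy quantifiers expand one character at a time until the remainder of the pattern can match.
Matches: at [0:6] → '|8hor|'; at [7:14] → '|0v6vc|'; at [15:20] → '|hl4|'.
Each match is replaced by 'X'.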